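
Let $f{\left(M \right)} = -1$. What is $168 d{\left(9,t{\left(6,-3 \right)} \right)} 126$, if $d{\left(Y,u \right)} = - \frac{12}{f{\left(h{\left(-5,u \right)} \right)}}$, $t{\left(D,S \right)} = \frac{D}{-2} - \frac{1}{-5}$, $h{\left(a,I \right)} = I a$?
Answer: $254016$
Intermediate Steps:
$t{\left(D,S \right)} = \frac{1}{5} - \frac{D}{2}$ ($t{\left(D,S \right)} = D \left(- \frac{1}{2}\right) - - \frac{1}{5} = - \frac{D}{2} + \frac{1}{5} = \frac{1}{5} - \frac{D}{2}$)
$d{\left(Y,u \right)} = 12$ ($d{\left(Y,u \right)} = - \frac{12}{-1} = \left(-12\right) \left(-1\right) = 12$)
$168 d{\left(9,t{\left(6,-3 \right)} \right)} 126 = 168 \cdot 12 \cdot 126 = 2016 \cdot 126 = 254016$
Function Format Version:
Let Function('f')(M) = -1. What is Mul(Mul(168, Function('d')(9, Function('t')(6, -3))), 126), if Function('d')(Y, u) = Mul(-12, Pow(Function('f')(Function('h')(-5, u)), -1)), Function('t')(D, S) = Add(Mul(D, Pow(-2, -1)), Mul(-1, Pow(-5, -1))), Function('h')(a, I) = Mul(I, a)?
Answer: 254016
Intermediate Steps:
Function('t')(D, S) = Add(Rational(1, 5), Mul(Rational(-1, 2), D)) (Function('t')(D, S) = Add(Mul(D, Rational(-1, 2)), Mul(-1, Rational(-1, 5))) = Add(Mul(Rational(-1, 2), D), Rational(1, 5)) = Add(Rational(1, 5), Mul(Rational(-1, 2), D)))
Function('d')(Y, u) = 12 (Function('d')(Y, u) = Mul(-12, Pow(-1, -1)) = Mul(-12, -1) = 12)
Mul(Mul(168, Function('d')(9, Function('t')(6, -3))), 126) = Mul(Mul(168, 12), 126) = Mul(2016, 126) = 254016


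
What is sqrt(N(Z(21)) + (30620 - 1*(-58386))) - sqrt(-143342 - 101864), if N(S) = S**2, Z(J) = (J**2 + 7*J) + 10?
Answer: sqrt(446610) - I*sqrt(245206) ≈ 668.29 - 495.18*I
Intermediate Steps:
Z(J) = 10 + J**2 + 7*J
sqrt(N(Z(21)) + (30620 - 1*(-58386))) - sqrt(-143342 - 101864) = sqrt((10 + 21**2 + 7*21)**2 + (30620 - 1*(-58386))) - sqrt(-143342 - 101864) = sqrt((10 + 441 + 147)**2 + (30620 + 58386)) - sqrt(-245206) = sqrt(598**2 + 89006) - I*sqrt(245206) = sqrt(357604 + 89006) - I*sqrt(245206) = sqrt(446610) - I*sqrt(245206)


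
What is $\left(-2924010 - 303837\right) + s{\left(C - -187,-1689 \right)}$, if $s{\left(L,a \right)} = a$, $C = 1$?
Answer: $-3229536$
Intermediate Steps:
$\left(-2924010 - 303837\right) + s{\left(C - -187,-1689 \right)} = \left(-2924010 - 303837\right) - 1689 = -3227847 - 1689 = -3229536$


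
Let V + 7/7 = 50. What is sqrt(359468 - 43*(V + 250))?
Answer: sqrt(346611) ≈ 588.74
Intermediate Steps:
V = 49 (V = -1 + 50 = 49)
sqrt(359468 - 43*(V + 250)) = sqrt(359468 - 43*(49 + 250)) = sqrt(359468 - 43*299) = sqrt(359468 - 12857) = sqrt(346611)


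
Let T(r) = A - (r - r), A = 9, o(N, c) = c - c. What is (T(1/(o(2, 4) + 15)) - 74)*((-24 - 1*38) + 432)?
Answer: -24050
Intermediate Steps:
o(N, c) = 0
T(r) = 9 (T(r) = 9 - (r - r) = 9 - 1*0 = 9 + 0 = 9)
(T(1/(o(2, 4) + 15)) - 74)*((-24 - 1*38) + 432) = (9 - 74)*((-24 - 1*38) + 432) = -65*((-24 - 38) + 432) = -65*(-62 + 432) = -65*370 = -24050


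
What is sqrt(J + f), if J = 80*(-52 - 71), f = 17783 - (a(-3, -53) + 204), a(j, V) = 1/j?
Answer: sqrt(69654)/3 ≈ 87.974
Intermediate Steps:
f = 52738/3 (f = 17783 - (1/(-3) + 204) = 17783 - (-1/3 + 204) = 17783 - 1*611/3 = 17783 - 611/3 = 52738/3 ≈ 17579.)
J = -9840 (J = 80*(-123) = -9840)
sqrt(J + f) = sqrt(-9840 + 52738/3) = sqrt(23218/3) = sqrt(69654)/3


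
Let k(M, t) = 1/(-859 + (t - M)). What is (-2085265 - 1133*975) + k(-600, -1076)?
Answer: -4258569901/1335 ≈ -3.1899e+6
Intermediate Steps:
k(M, t) = 1/(-859 + t - M)
(-2085265 - 1133*975) + k(-600, -1076) = (-2085265 - 1133*975) + 1/(-859 - 1076 - 1*(-600)) = (-2085265 - 1104675) + 1/(-859 - 1076 + 600) = -3189940 + 1/(-1335) = -3189940 - 1/1335 = -4258569901/1335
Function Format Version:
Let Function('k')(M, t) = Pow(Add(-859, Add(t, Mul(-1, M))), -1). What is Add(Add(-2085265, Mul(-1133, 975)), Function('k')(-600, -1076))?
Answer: Rational(-4258569901, 1335) ≈ -3.1899e+6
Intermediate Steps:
Function('k')(M, t) = Pow(Add(-859, t, Mul(-1, M)), -1)
Add(Add(-2085265, Mul(-1133, 975)), Function('k')(-600, -1076)) = Add(Add(-2085265, Mul(-1133, 975)), Pow(Add(-859, -1076, Mul(-1, -600)), -1)) = Add(Add(-2085265, -1104675), Pow(Add(-859, -1076, 600), -1)) = Add(-3189940, Pow(-1335, -1)) = Add(-3189940, Rational(-1, 1335)) = Rational(-4258569901, 1335)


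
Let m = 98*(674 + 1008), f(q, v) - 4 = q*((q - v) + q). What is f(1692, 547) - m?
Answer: 4635372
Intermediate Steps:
f(q, v) = 4 + q*(-v + 2*q) (f(q, v) = 4 + q*((q - v) + q) = 4 + q*(-v + 2*q))
m = 164836 (m = 98*1682 = 164836)
f(1692, 547) - m = (4 + 2*1692**2 - 1*1692*547) - 1*164836 = (4 + 2*2862864 - 925524) - 164836 = (4 + 5725728 - 925524) - 164836 = 4800208 - 164836 = 4635372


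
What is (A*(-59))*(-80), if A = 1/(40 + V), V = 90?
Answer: 472/13 ≈ 36.308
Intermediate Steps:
A = 1/130 (A = 1/(40 + 90) = 1/130 ≈ 0.0076923)
(A*(-59))*(-80) = ((1/130)*(-59))*(-80) = -59/130*(-80) = 472/13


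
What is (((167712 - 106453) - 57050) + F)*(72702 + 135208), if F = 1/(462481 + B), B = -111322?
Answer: 307296849715120/351159 ≈ 8.7509e+8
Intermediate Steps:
F = 1/351159 (F = 1/(462481 - 111322) = 1/351159 ≈ 2.8477e-6)
(((167712 - 106453) - 57050) + F)*(72702 + 135208) = (((167712 - 106453) - 57050) + 1/351159)*(72702 + 135208) = ((61259 - 57050) + 1/351159)*207910 = (4209 + 1/351159)*207910 = (1478028232/351159)*207910 = 307296849715120/351159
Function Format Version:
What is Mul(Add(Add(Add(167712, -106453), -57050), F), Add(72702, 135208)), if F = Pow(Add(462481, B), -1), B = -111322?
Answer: Rational(307296849715120, 351159) ≈ 8.7509e+8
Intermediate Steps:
F = Rational(1, 351159) (F = Pow(Add(462481, -111322), -1) = Pow(351159, -1) = Rational(1, 351159) ≈ 2.8477e-6)
Mul(Add(Add(Add(167712, -106453), -57050), F), Add(72702, 135208)) = Mul(Add(Add(Add(167712, -106453), -57050), Rational(1, 351159)), Add(72702, 135208)) = Mul(Add(Add(61259, -57050), Rational(1, 351159)), 207910) = Mul(Add(4209, Rational(1, 351159)), 207910) = Mul(Rational(1478028232, 351159), 207910) = Rational(307296849715120, 351159)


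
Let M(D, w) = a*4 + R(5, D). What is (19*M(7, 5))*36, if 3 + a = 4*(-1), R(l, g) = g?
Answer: -14364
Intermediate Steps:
a = -7 (a = -3 + 4*(-1) = -3 - 4 = -7)
M(D, w) = -28 + D (M(D, w) = -7*4 + D = -28 + D)
(19*M(7, 5))*36 = (19*(-28 + 7))*36 = (19*(-21))*36 = -399*36 = -14364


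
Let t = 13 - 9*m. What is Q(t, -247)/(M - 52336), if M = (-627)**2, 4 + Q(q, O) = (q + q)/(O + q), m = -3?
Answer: -908/70544151 ≈ -1.2871e-5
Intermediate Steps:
t = 40 (t = 13 - 9*(-3) = 13 + 27 = 40)
Q(q, O) = -4 + 2*q/(O + q) (Q(q, O) = -4 + (q + q)/(O + q) = -4 + (2*q)/(O + q) = -4 + 2*q/(O + q))
M = 393129
Q(t, -247)/(M - 52336) = (2*(-1*40 - 2*(-247))/(-247 + 40))/(393129 - 52336) = (2*(-40 + 494)/(-207))/340793 = (2*(-1/207)*454)*(1/340793) = -908/207*1/340793 = -908/70544151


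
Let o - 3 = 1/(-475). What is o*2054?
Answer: 2924896/475 ≈ 6157.7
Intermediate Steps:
o = 1424/475 (o = 3 + 1/(-475) = 3 - 1/475 = 1424/475 ≈ 2.9979)
o*2054 = (1424/475)*2054 = 2924896/475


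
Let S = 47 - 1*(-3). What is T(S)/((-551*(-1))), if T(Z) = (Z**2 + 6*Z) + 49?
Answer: 2849/551 ≈ 5.1706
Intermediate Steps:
S = 50 (S = 47 + 3 = 50)
T(Z) = 49 + Z**2 + 6*Z
T(S)/((-551*(-1))) = (49 + 50**2 + 6*50)/((-551*(-1))) = (49 + 2500 + 300)/551 = 2849*(1/551) = 2849/551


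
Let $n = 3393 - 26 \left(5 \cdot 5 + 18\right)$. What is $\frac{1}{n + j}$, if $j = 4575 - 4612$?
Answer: $\frac{1}{2238} \approx 0.00044683$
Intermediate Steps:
$j = -37$
$n = 2275$ ($n = 3393 - 26 \left(25 + 18\right) = 3393 - 1118 = 2275$)
$\frac{1}{n + j} = \frac{1}{2275 - 37} = \frac{1}{2238}$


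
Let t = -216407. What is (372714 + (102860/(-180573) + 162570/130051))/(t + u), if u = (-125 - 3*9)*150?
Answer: -8752719450907972/5617465240036161 ≈ -1.5581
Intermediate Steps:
u = -22800 (u = (-125 - 27)*150 = -152*150 = -22800)
(372714 + (102860/(-180573) + 162570/130051))/(t + u) = (372714 + (102860/(-180573) + 162570/130051))/(-216407 - 22800) = (372714 + (102860*(-1/180573) + 162570*(1/130051)))/(-239207) = (372714 + (-102860/180573 + 162570/130051))*(-1/239207) = (372714 + 15978706750/23483699223)*(-1/239207) = (8752719450907972/23483699223)*(-1/239207) = -8752719450907972/5617465240036161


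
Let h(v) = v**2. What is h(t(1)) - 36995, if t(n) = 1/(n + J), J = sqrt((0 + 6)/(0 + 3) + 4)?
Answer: -924868/25 - 2*sqrt(6)/25 ≈ -36995.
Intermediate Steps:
J = sqrt(6) (J = sqrt(6/3 + 4) = sqrt(6*(1/3) + 4) = sqrt(2 + 4) = sqrt(6) ≈ 2.4495)
t(n) = 1/(n + sqrt(6))
h(t(1)) - 36995 = (1/(1 + sqrt(6)))**2 - 36995 = (1 + sqrt(6))**(-2) - 36995 = -36995 + (1 + sqrt(6))**(-2)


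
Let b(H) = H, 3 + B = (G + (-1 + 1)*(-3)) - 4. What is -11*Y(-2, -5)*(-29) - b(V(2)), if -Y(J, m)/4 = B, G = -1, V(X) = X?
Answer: 10206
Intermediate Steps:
B = -8 (B = -3 + ((-1 + (-1 + 1)*(-3)) - 4) = -3 + ((-1 + 0*(-3)) - 4) = -3 + ((-1 + 0) - 4) = -3 + (-1 - 4) = -3 - 5 = -8)
Y(J, m) = 32 (Y(J, m) = -4*(-8) = 32)
-11*Y(-2, -5)*(-29) - b(V(2)) = -11*32*(-29) - 1*2 = -352*(-29) - 2 = 10208 - 2 = 10206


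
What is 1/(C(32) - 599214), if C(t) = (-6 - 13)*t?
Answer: -1/599822 ≈ -1.6672e-6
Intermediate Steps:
C(t) = -19*t
1/(C(32) - 599214) = 1/(-19*32 - 599214) = 1/(-608 - 599214) = 1/(-599822) = -1/599822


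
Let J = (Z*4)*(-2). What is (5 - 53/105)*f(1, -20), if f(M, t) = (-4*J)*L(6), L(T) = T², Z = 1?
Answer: 181248/35 ≈ 5178.5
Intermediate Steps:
J = -8 (J = (1*4)*(-2) = 4*(-2) = -8)
f(M, t) = 1152 (f(M, t) = -4*(-8)*6² = 32*36 = 1152)
(5 - 53/105)*f(1, -20) = (5 - 53/105)*1152 = (472/105)*1152 = 181248/35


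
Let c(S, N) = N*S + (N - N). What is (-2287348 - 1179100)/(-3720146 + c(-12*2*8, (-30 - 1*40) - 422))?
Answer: 1733224/1812841 ≈ 0.95608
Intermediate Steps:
c(S, N) = N*S (c(S, N) = N*S + 0 = N*S)
(-2287348 - 1179100)/(-3720146 + c(-12*2*8, (-30 - 1*40) - 422)) = (-2287348 - 1179100)/(-3720146 + ((-30 - 1*40) - 422)*(-12*2*8)) = -3466448/(-3720146 + ((-30 - 40) - 422)*(-24*8)) = -3466448/(-3720146 + (-70 - 422)*(-192)) = -3466448/(-3720146 - 492*(-192)) = -3466448/(-3720146 + 94464) = -3466448/(-3625682) = -3466448*(-1/3625682) = 1733224/1812841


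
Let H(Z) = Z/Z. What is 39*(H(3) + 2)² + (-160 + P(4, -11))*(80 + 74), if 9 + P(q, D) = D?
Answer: -27369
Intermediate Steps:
P(q, D) = -9 + D
H(Z) = 1
39*(H(3) + 2)² + (-160 + P(4, -11))*(80 + 74) = 39*(1 + 2)² + (-160 + (-9 - 11))*(80 + 74) = 39*3² + (-160 - 20)*154 = 39*9 - 180*154 = 351 - 27720 = -27369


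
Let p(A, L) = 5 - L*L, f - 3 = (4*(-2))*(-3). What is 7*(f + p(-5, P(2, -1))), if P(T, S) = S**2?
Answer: 217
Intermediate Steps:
f = 27 (f = 3 + (4*(-2))*(-3) = 3 - 8*(-3) = 3 + 24 = 27)
p(A, L) = 5 - L**2
7*(f + p(-5, P(2, -1))) = 7*(27 + (5 - ((-1)**2)**2)) = 7*(27 + (5 - 1*1**2)) = 7*(27 + (5 - 1*1)) = 7*(27 + (5 - 1)) = 7*(27 + 4) = 7*31 = 217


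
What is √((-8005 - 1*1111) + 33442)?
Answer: √24326 ≈ 155.97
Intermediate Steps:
√((-8005 - 1*1111) + 33442) = √((-8005 - 1111) + 33442) = √(-9116 + 33442) = √24326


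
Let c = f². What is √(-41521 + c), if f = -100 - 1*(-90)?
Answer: I*√41421 ≈ 203.52*I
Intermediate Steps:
f = -10 (f = -100 + 90 = -10)
c = 100 (c = (-10)² = 100)
√(-41521 + c) = √(-41521 + 100) = √(-41421) = I*√41421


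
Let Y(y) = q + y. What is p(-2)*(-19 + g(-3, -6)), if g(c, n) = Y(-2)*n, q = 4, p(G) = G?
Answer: 62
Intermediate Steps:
Y(y) = 4 + y
g(c, n) = 2*n (g(c, n) = (4 - 2)*n = 2*n)
p(-2)*(-19 + g(-3, -6)) = -2*(-19 + 2*(-6)) = -2*(-19 - 12) = -2*(-31) = 62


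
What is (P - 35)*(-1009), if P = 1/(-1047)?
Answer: 36975814/1047 ≈ 35316.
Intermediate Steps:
P = -1/1047 ≈ -0.00095511
(P - 35)*(-1009) = (-1/1047 - 35)*(-1009) = -36646/1047*(-1009) = 36975814/1047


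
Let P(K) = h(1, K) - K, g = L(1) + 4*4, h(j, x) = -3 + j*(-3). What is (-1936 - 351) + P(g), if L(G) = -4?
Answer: -2305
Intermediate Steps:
h(j, x) = -3 - 3*j
g = 12 (g = -4 + 4*4 = -4 + 16 = 12)
P(K) = -6 - K (P(K) = (-3 - 3*1) - K = (-3 - 3) - K = -6 - K)
(-1936 - 351) + P(g) = (-1936 - 351) + (-6 - 1*12) = -2287 + (-6 - 12) = -2287 - 18 = -2305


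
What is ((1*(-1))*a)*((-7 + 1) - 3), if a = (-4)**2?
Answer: 144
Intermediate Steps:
a = 16
((1*(-1))*a)*((-7 + 1) - 3) = ((1*(-1))*16)*((-7 + 1) - 3) = (-1*16)*(-6 - 3) = -16*(-9) = 144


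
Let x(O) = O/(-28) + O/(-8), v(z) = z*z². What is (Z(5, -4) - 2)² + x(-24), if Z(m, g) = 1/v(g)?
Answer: 227079/28672 ≈ 7.9199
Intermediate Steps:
v(z) = z³
x(O) = -9*O/56 (x(O) = O*(-1/28) + O*(-⅛) = -O/28 - O/8 = -9*O/56)
Z(m, g) = g⁻³ (Z(m, g) = 1/(g³) = g⁻³)
(Z(5, -4) - 2)² + x(-24) = ((-4)⁻³ - 2)² - 9/56*(-24) = (-1/64 - 2)² + 27/7 = (-129/64)² + 27/7 = 16641/4096 + 27/7 = 227079/28672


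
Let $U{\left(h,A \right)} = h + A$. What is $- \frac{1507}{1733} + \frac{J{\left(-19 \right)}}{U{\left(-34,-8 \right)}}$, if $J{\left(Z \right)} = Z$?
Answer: $- \frac{30367}{72786} \approx -0.41721$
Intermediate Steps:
$U{\left(h,A \right)} = A + h$
$- \frac{1507}{1733} + \frac{J{\left(-19 \right)}}{U{\left(-34,-8 \right)}} = - \frac{1507}{1733} - \frac{19}{-8 - 34} = \left(-1507\right) \frac{1}{1733} - \frac{19}{-42} = - \frac{1507}{1733} - - \frac{19}{42} = - \frac{1507}{1733} + \frac{19}{42} = - \frac{30367}{72786}$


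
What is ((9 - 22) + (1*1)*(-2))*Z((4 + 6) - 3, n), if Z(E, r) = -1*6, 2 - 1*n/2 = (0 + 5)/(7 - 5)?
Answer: 90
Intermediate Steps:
n = -1 (n = 4 - 2*(0 + 5)/(7 - 5) = 4 - 10/2 = 4 - 2*5/2 = 4 - 5 = -1)
Z(E, r) = -6
((9 - 22) + (1*1)*(-2))*Z((4 + 6) - 3, n) = ((9 - 22) + (1*1)*(-2))*(-6) = (-13 + 1*(-2))*(-6) = (-13 - 2)*(-6) = -15*(-6) = 90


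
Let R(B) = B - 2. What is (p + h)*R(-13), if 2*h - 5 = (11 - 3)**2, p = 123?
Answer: -4725/2 ≈ -2362.5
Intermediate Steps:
h = 69/2 (h = 5/2 + (11 - 3)**2/2 = 5/2 + (1/2)*8**2 = 5/2 + (1/2)*64 = 5/2 + 32 = 69/2 ≈ 34.500)
R(B) = -2 + B
(p + h)*R(-13) = (123 + 69/2)*(-2 - 13) = (315/2)*(-15) = -4725/2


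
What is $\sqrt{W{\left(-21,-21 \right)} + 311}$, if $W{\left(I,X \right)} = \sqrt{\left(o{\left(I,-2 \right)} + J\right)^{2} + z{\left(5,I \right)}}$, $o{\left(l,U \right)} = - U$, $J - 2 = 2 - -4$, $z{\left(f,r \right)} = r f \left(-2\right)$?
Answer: $\sqrt{311 + \sqrt{310}} \approx 18.128$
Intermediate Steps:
$z{\left(f,r \right)} = - 2 f r$ ($z{\left(f,r \right)} = f r \left(-2\right) = - 2 f r$)
$J = 8$ ($J = 2 + \left(2 - -4\right) = 2 + \left(2 + 4\right) = 2 + 6 = 8$)
$W{\left(I,X \right)} = \sqrt{100 - 10 I}$ ($W{\left(I,X \right)} = \sqrt{\left(\left(-1\right) \left(-2\right) + 8\right)^{2} - 10 I} = \sqrt{\left(2 + 8\right)^{2} - 10 I} = \sqrt{10^{2} - 10 I} = \sqrt{100 - 10 I}$)
$\sqrt{W{\left(-21,-21 \right)} + 311} = \sqrt{\sqrt{100 - -210} + 311} = \sqrt{\sqrt{100 + 210} + 311} = \sqrt{\sqrt{310} + 311} = \sqrt{311 + \sqrt{310}}$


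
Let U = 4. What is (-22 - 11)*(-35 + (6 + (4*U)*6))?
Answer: -2211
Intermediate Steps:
(-22 - 11)*(-35 + (6 + (4*U)*6)) = (-22 - 11)*(-35 + (6 + (4*4)*6)) = -33*(-35 + (6 + 16*6)) = -33*(-35 + (6 + 96)) = -33*(-35 + 102) = -33*67 = -2211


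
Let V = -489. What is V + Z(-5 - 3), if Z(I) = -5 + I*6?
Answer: -542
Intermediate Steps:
Z(I) = -5 + 6*I
V + Z(-5 - 3) = -489 + (-5 + 6*(-5 - 3)) = -489 + (-5 + 6*(-8)) = -489 + (-5 - 48) = -489 - 53 = -542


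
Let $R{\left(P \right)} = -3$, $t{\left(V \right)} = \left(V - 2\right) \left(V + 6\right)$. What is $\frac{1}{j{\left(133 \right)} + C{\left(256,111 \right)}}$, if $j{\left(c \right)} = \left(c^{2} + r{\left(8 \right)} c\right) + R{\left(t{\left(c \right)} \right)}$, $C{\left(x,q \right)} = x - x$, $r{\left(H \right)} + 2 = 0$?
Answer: $\frac{1}{17420} \approx 5.7405 \cdot 10^{-5}$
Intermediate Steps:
$r{\left(H \right)} = -2$ ($r{\left(H \right)} = -2 + 0 = -2$)
$t{\left(V \right)} = \left(-2 + V\right) \left(6 + V\right)$
$C{\left(x,q \right)} = 0$
$j{\left(c \right)} = -3 + c^{2} - 2 c$ ($j{\left(c \right)} = \left(c^{2} - 2 c\right) - 3 = -3 + c^{2} - 2 c$)
$\frac{1}{j{\left(133 \right)} + C{\left(256,111 \right)}} = \frac{1}{\left(-3 + 133^{2} - 266\right) + 0} = \frac{1}{\left(-3 + 17689 - 266\right) + 0} = \frac{1}{17420 + 0} = \frac{1}{17420}$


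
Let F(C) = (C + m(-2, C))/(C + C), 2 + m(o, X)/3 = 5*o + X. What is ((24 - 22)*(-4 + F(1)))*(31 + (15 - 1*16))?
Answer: -1200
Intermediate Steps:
m(o, X) = -6 + 3*X + 15*o (m(o, X) = -6 + 3*(5*o + X) = -6 + 3*(X + 5*o) = -6 + (3*X + 15*o) = -6 + 3*X + 15*o)
F(C) = (-36 + 4*C)/(2*C) (F(C) = (C + (-6 + 3*C + 15*(-2)))/(C + C) = (C + (-6 + 3*C - 30))/((2*C)) = (C + (-36 + 3*C))*(1/(2*C)) = (-36 + 4*C)*(1/(2*C)) = (-36 + 4*C)/(2*C))
((24 - 22)*(-4 + F(1)))*(31 + (15 - 1*16)) = ((24 - 22)*(-4 + (2 - 18/1)))*(31 + (15 - 1*16)) = (2*(-4 + (2 - 18*1)))*(31 + (15 - 16)) = (2*(-4 + (2 - 18)))*(31 - 1) = (2*(-4 - 16))*30 = (2*(-20))*30 = -40*30 = -1200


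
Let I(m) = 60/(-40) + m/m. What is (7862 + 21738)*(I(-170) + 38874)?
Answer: 1150655600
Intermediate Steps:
I(m) = -½ (I(m) = 60*(-1/40) + 1 = -3/2 + 1 = -½)
(7862 + 21738)*(I(-170) + 38874) = (7862 + 21738)*(-½ + 38874) = 29600*(77747/2) = 1150655600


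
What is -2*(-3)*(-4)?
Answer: -24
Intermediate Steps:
-2*(-3)*(-4) = 6*(-4) = -24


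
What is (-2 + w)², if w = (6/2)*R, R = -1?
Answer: 25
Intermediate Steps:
w = -3 (w = (6/2)*(-1) = (6*(½))*(-1) = 3*(-1) = -3)
(-2 + w)² = (-2 - 3)² = (-5)² = 25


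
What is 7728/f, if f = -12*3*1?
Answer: -644/3 ≈ -214.67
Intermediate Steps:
f = -36 (f = -36*1 = -36)
7728/f = 7728/(-36) = 7728*(-1/36) = -644/3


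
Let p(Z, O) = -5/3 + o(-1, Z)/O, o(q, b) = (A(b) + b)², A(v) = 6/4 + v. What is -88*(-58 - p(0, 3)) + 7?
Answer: 15091/3 ≈ 5030.3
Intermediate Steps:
A(v) = 3/2 + v (A(v) = 6*(¼) + v = 3/2 + v)
o(q, b) = (3/2 + 2*b)² (o(q, b) = ((3/2 + b) + b)² = (3/2 + 2*b)²)
p(Z, O) = -5/3 + (3 + 4*Z)²/(4*O) (p(Z, O) = -5/3 + ((3 + 4*Z)²/4)/O = -5*⅓ + (3 + 4*Z)²/(4*O) = -5/3 + (3 + 4*Z)²/(4*O))
-88*(-58 - p(0, 3)) + 7 = -88*(-58 - (-5/3 + (¼)*(3 + 4*0)²/3)) + 7 = -88*(-58 - (-5/3 + (¼)*(⅓)*(3 + 0)²)) + 7 = -88*(-58 - (-5/3 + (¼)*(⅓)*3²)) + 7 = -88*(-58 - (-5/3 + (¼)*(⅓)*9)) + 7 = -88*(-58 - (-5/3 + ¾)) + 7 = -88*(-58 - 1*(-11/12)) + 7 = -88*(-58 + 11/12) + 7 = -88*(-685/12) + 7 = 15070/3 + 7 = 15091/3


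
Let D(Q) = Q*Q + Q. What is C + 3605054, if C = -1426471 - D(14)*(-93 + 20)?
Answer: 2193913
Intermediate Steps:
D(Q) = Q + Q² (D(Q) = Q² + Q = Q + Q²)
C = -1411141 (C = -1426471 - 14*(1 + 14)*(-93 + 20) = -1426471 - 14*15*(-73) = -1426471 - 210*(-73) = -1426471 - 1*(-15330) = -1426471 + 15330 = -1411141)
C + 3605054 = -1411141 + 3605054 = 2193913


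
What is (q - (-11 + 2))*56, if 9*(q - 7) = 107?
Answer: 14056/9 ≈ 1561.8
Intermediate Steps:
q = 170/9 (q = 7 + (⅑)*107 = 7 + 107/9 = 170/9 ≈ 18.889)
(q - (-11 + 2))*56 = (170/9 - (-11 + 2))*56 = (170/9 - 1*(-9))*56 = (170/9 + 9)*56 = (251/9)*56 = 14056/9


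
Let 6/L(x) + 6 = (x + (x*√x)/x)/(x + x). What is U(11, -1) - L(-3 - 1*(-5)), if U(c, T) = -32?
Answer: -7448/241 + 12*√2/241 ≈ -30.834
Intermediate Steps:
L(x) = 6/(-6 + (x + √x)/(2*x)) (L(x) = 6/(-6 + (x + (x*√x)/x)/(x + x)) = 6/(-6 + (x + x^(3/2)/x)/((2*x))) = 6/(-6 + (x + √x)*(1/(2*x))) = 6/(-6 + (x + √x)/(2*x)))
U(11, -1) - L(-3 - 1*(-5)) = -32 - 12*(-3 - 1*(-5))²/((-3 - 1*(-5))^(3/2) - 11*(-3 - 1*(-5))²) = -32 - 12*(-3 + 5)²/((-3 + 5)^(3/2) - 11*(-3 + 5)²) = -32 - 12*2²/(2^(3/2) - 11*2²) = -32 - 12*4/(2*√2 - 11*4) = -32 - 12*4/(2*√2 - 44) = -32 - 12*4/(-44 + 2*√2) = -32 - 48/(-44 + 2*√2)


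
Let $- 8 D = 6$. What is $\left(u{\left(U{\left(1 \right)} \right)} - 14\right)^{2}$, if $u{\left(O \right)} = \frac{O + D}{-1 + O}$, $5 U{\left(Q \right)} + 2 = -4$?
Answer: $\frac{332929}{1936} \approx 171.97$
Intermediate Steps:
$D = - \frac{3}{4}$ ($D = \left(- \frac{1}{8}\right) 6 = - \frac{3}{4} \approx -0.75$)
$U{\left(Q \right)} = - \frac{6}{5}$ ($U{\left(Q \right)} = - \frac{2}{5} + \frac{1}{5} \left(-4\right) = - \frac{2}{5} - \frac{4}{5} = - \frac{6}{5}$)
$u{\left(O \right)} = \frac{- \frac{3}{4} + O}{-1 + O}$ ($u{\left(O \right)} = \frac{O - \frac{3}{4}}{-1 + O} = \frac{- \frac{3}{4} + O}{-1 + O}$)
$\left(u{\left(U{\left(1 \right)} \right)} - 14\right)^{2} = \left(\frac{- \frac{3}{4} - \frac{6}{5}}{-1 - \frac{6}{5}} - 14\right)^{2} = \left(\frac{1}{- \frac{11}{5}} \left(- \frac{39}{20}\right) - 14\right)^{2} = \left(\left(- \frac{5}{11}\right) \left(- \frac{39}{20}\right) - 14\right)^{2} = \left(\frac{39}{44} - 14\right)^{2} = \left(- \frac{577}{44}\right)^{2} = \frac{332929}{1936}$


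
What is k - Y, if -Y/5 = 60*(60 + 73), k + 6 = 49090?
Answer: 88984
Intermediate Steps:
k = 49084 (k = -6 + 49090 = 49084)
Y = -39900 (Y = -300*(60 + 73) = -300*133 = -5*7980 = -39900)
k - Y = 49084 - 1*(-39900) = 49084 + 39900 = 88984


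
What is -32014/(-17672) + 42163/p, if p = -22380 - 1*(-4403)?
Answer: -84794429/158844772 ≈ -0.53382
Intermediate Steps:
p = -17977 (p = -22380 + 4403 = -17977)
-32014/(-17672) + 42163/p = -32014/(-17672) + 42163/(-17977) = -32014*(-1/17672) + 42163*(-1/17977) = 16007/8836 - 42163/17977 = -84794429/158844772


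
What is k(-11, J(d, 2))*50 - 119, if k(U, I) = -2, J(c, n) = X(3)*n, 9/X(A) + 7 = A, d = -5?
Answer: -219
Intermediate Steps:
X(A) = 9/(-7 + A)
J(c, n) = -9*n/4 (J(c, n) = (9/(-7 + 3))*n = (9/(-4))*n = (9*(-¼))*n = -9*n/4)
k(-11, J(d, 2))*50 - 119 = -2*50 - 119 = -100 - 119 = -219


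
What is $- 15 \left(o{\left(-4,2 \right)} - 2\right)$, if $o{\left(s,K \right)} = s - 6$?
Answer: $180$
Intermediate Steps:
$o{\left(s,K \right)} = -6 + s$ ($o{\left(s,K \right)} = s - 6 = -6 + s$)
$- 15 \left(o{\left(-4,2 \right)} - 2\right) = - 15 \left(\left(-6 - 4\right) - 2\right) = - 15 \left(-10 - 2\right) = \left(-15\right) \left(-12\right) = 180$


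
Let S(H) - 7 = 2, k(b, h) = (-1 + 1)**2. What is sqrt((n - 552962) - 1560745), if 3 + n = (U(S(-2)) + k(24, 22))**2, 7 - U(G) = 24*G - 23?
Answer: I*sqrt(2079114) ≈ 1441.9*I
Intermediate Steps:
k(b, h) = 0 (k(b, h) = 0**2 = 0)
S(H) = 9 (S(H) = 7 + 2 = 9)
U(G) = 30 - 24*G (U(G) = 7 - (24*G - 23) = 7 - (-23 + 24*G) = 7 + (23 - 24*G) = 30 - 24*G)
n = 34593 (n = -3 + ((30 - 24*9) + 0)**2 = -3 + ((30 - 216) + 0)**2 = -3 + (-186 + 0)**2 = -3 + (-186)**2 = -3 + 34596 = 34593)
sqrt((n - 552962) - 1560745) = sqrt((34593 - 552962) - 1560745) = sqrt(-518369 - 1560745) = sqrt(-2079114) = I*sqrt(2079114)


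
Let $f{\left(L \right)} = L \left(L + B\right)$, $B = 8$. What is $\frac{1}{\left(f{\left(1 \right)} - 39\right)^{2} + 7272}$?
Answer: $\frac{1}{8172} \approx 0.00012237$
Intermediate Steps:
$f{\left(L \right)} = L \left(8 + L\right)$ ($f{\left(L \right)} = L \left(L + 8\right) = L \left(8 + L\right)$)
$\frac{1}{\left(f{\left(1 \right)} - 39\right)^{2} + 7272} = \frac{1}{\left(1 \left(8 + 1\right) - 39\right)^{2} + 7272} = \frac{1}{\left(1 \cdot 9 - 39\right)^{2} + 7272} = \frac{1}{\left(9 - 39\right)^{2} + 7272} = \frac{1}{\left(-30\right)^{2} + 7272} = \frac{1}{900 + 7272} = \frac{1}{8172}$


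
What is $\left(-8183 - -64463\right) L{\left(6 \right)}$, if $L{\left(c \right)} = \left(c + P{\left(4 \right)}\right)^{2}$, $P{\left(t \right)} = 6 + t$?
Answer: $14407680$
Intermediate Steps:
$L{\left(c \right)} = \left(10 + c\right)^{2}$ ($L{\left(c \right)} = \left(c + \left(6 + 4\right)\right)^{2} = \left(c + 10\right)^{2} = \left(10 + c\right)^{2}$)
$\left(-8183 - -64463\right) L{\left(6 \right)} = \left(-8183 - -64463\right) \left(10 + 6\right)^{2} = \left(-8183 + 64463\right) 16^{2} = 56280 \cdot 256 = 14407680$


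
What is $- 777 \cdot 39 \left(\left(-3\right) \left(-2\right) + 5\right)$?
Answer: $-333333$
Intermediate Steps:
$- 777 \cdot 39 \left(\left(-3\right) \left(-2\right) + 5\right) = - 777 \cdot 39 \left(6 + 5\right) = - 777 \cdot 39 \cdot 11 = \left(-777\right) 429 = -333333$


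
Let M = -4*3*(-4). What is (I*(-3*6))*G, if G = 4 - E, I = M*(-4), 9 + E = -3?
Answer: 55296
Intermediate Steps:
E = -12 (E = -9 - 3 = -12)
M = 48 (M = -12*(-4) = 48)
I = -192 (I = 48*(-4) = -192)
G = 16 (G = 4 - 1*(-12) = 4 + 12 = 16)
(I*(-3*6))*G = -(-192)*3*6*16 = -(-192)*18*16 = -192*(-18)*16 = 3456*16 = 55296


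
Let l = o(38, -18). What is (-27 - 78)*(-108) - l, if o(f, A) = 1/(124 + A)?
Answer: 1202039/106 ≈ 11340.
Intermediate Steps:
l = 1/106 (l = 1/(124 - 18) = 1/106 ≈ 0.0094340)
(-27 - 78)*(-108) - l = (-27 - 78)*(-108) - 1*1/106 = -105*(-108) - 1/106 = 11340 - 1/106 = 1202039/106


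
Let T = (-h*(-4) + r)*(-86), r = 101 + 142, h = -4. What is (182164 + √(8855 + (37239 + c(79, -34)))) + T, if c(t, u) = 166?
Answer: 162642 + 6*√1285 ≈ 1.6286e+5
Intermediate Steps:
r = 243
T = -19522 (T = (-1*(-4)*(-4) + 243)*(-86) = (4*(-4) + 243)*(-86) = (-16 + 243)*(-86) = 227*(-86) = -19522)
(182164 + √(8855 + (37239 + c(79, -34)))) + T = (182164 + √(8855 + (37239 + 166))) - 19522 = (182164 + √(8855 + 37405)) - 19522 = (182164 + √46260) - 19522 = (182164 + 6*√1285) - 19522 = 162642 + 6*√1285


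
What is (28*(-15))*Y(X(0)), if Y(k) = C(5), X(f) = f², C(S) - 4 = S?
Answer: -3780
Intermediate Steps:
C(S) = 4 + S
Y(k) = 9 (Y(k) = 4 + 5 = 9)
(28*(-15))*Y(X(0)) = (28*(-15))*9 = -420*9 = -3780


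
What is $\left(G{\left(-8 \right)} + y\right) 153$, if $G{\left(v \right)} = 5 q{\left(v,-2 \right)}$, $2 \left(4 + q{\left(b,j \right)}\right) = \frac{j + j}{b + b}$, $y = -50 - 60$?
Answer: $- \frac{158355}{8} \approx -19794.0$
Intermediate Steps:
$y = -110$
$q{\left(b,j \right)} = -4 + \frac{j}{2 b}$ ($q{\left(b,j \right)} = -4 + \frac{\left(j + j\right) \frac{1}{b + b}}{2} = -4 + \frac{2 j \frac{1}{2 b}}{2} = -4 + \frac{j \frac{1}{b}}{2} = -4 + \frac{j}{2 b}$)
$G{\left(v \right)} = -20 - \frac{5}{v}$ ($G{\left(v \right)} = 5 \left(-4 + \frac{1}{2} \left(-2\right) \frac{1}{v}\right) = 5 \left(-4 - \frac{1}{v}\right) = -20 - \frac{5}{v}$)
$\left(G{\left(-8 \right)} + y\right) 153 = \left(\left(-20 - \frac{5}{-8}\right) - 110\right) 153 = \left(\left(-20 - - \frac{5}{8}\right) - 110\right) 153 = \left(\left(-20 + \frac{5}{8}\right) - 110\right) 153 = \left(- \frac{155}{8} - 110\right) 153 = \left(- \frac{1035}{8}\right) 153 = - \frac{158355}{8}$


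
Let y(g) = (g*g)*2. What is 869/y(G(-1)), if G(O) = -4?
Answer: 869/32 ≈ 27.156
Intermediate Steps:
y(g) = 2*g² (y(g) = g²*2 = 2*g²)
869/y(G(-1)) = 869/((2*(-4)²)) = 869/((2*16)) = 869/32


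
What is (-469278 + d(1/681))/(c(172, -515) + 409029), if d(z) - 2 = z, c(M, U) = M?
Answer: -319576955/278665881 ≈ -1.1468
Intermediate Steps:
d(z) = 2 + z
(-469278 + d(1/681))/(c(172, -515) + 409029) = (-469278 + (2 + 1/681))/(172 + 409029) = (-469278 + (2 + 1/681))/409201 = (-469278 + 1363/681)*(1/409201) = -319576955/681*1/409201 = -319576955/278665881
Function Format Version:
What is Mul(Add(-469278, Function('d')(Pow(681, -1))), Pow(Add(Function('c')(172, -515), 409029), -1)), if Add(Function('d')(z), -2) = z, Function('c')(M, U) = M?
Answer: Rational(-319576955, 278665881) ≈ -1.1468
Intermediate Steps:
Function('d')(z) = Add(2, z)
Mul(Add(-469278, Function('d')(Pow(681, -1))), Pow(Add(Function('c')(172, -515), 409029), -1)) = Mul(Add(-469278, Add(2, Pow(681, -1))), Pow(Add(172, 409029), -1)) = Mul(Add(-469278, Add(2, Rational(1, 681))), Pow(409201, -1)) = Mul(Add(-469278, Rational(1363, 681)), Rational(1, 409201)) = Mul(Rational(-319576955, 681), Rational(1, 409201)) = Rational(-319576955, 278665881)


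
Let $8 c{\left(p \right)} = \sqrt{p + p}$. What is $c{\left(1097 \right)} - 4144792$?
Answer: $-4144792 + \frac{\sqrt{2194}}{8} \approx -4.1448 \cdot 10^{6}$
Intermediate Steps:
$c{\left(p \right)} = \frac{\sqrt{2} \sqrt{p}}{8}$ ($c{\left(p \right)} = \frac{\sqrt{p + p}}{8} = \frac{\sqrt{2 p}}{8} = \frac{\sqrt{2} \sqrt{p}}{8}$)
$c{\left(1097 \right)} - 4144792 = \frac{\sqrt{2} \sqrt{1097}}{8} - 4144792 = \frac{\sqrt{2194}}{8} - 4144792 = -4144792 + \frac{\sqrt{2194}}{8}$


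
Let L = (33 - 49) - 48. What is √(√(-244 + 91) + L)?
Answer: √(-64 + 3*I*√17) ≈ 0.76953 + 8.0369*I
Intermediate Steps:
L = -64 (L = -16 - 48 = -64)
√(√(-244 + 91) + L) = √(√(-244 + 91) - 64) = √(√(-153) - 64) = √(3*I*√17 - 64) = √(-64 + 3*I*√17)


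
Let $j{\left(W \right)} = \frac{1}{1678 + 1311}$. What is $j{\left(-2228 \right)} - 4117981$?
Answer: $- \frac{12308645208}{2989} \approx -4.118 \cdot 10^{6}$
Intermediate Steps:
$j{\left(W \right)} = \frac{1}{2989}$
$j{\left(-2228 \right)} - 4117981 = \frac{1}{2989} - 4117981 = - \frac{12308645208}{2989}$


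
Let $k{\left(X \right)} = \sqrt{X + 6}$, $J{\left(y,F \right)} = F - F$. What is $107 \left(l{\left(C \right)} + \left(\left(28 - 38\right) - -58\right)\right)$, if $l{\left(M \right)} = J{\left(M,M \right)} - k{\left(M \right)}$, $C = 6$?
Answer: $5136 - 214 \sqrt{3} \approx 4765.3$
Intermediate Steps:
$J{\left(y,F \right)} = 0$
$k{\left(X \right)} = \sqrt{6 + X}$
$l{\left(M \right)} = - \sqrt{6 + M}$ ($l{\left(M \right)} = 0 - \sqrt{6 + M} = - \sqrt{6 + M}$)
$107 \left(l{\left(C \right)} + \left(\left(28 - 38\right) - -58\right)\right) = 107 \left(- \sqrt{6 + 6} + \left(\left(28 - 38\right) - -58\right)\right) = 107 \left(- \sqrt{12} + \left(\left(28 - 38\right) + 58\right)\right) = 107 \left(- 2 \sqrt{3} + \left(-10 + 58\right)\right) = 107 \left(- 2 \sqrt{3} + 48\right) = 107 \left(48 - 2 \sqrt{3}\right) = 5136 - 214 \sqrt{3}$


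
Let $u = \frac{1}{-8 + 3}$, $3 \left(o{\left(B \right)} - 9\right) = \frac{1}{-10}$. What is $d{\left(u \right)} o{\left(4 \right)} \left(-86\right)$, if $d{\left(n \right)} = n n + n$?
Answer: $\frac{46268}{375} \approx 123.38$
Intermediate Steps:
$o{\left(B \right)} = \frac{269}{30}$ ($o{\left(B \right)} = 9 + \frac{1}{3 \left(-10\right)} = 9 + \frac{1}{3} \left(- \frac{1}{10}\right) = 9 - \frac{1}{30} = \frac{269}{30}$)
$u = - \frac{1}{5}$ ($u = \frac{1}{-5} = - \frac{1}{5} \approx -0.2$)
$d{\left(n \right)} = n + n^{2}$ ($d{\left(n \right)} = n^{2} + n = n + n^{2}$)
$d{\left(u \right)} o{\left(4 \right)} \left(-86\right) = - \frac{1 - \frac{1}{5}}{5} \cdot \frac{269}{30} \left(-86\right) = \left(- \frac{1}{5}\right) \frac{4}{5} \cdot \frac{269}{30} \left(-86\right) = \left(- \frac{4}{25}\right) \frac{269}{30} \left(-86\right) = \left(- \frac{538}{375}\right) \left(-86\right) = \frac{46268}{375}$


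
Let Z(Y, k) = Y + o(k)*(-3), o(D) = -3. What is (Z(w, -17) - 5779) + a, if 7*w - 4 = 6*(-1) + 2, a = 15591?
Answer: 9821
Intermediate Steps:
w = 0 (w = 4/7 + (6*(-1) + 2)/7 = 4/7 + (-6 + 2)/7 = 4/7 + (⅐)*(-4) = 4/7 - 4/7 = 0)
Z(Y, k) = 9 + Y (Z(Y, k) = Y - 3*(-3) = Y + 9 = 9 + Y)
(Z(w, -17) - 5779) + a = ((9 + 0) - 5779) + 15591 = (9 - 5779) + 15591 = -5770 + 15591 = 9821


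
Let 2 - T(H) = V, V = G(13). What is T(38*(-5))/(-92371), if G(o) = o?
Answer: 11/92371 ≈ 0.00011908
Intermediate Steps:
V = 13
T(H) = -11 (T(H) = 2 - 1*13 = 2 - 13 = -11)
T(38*(-5))/(-92371) = -11/(-92371) = -11*(-1/92371) = 11/92371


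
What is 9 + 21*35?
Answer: 744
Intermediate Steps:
9 + 21*35 = 9 + 735 = 744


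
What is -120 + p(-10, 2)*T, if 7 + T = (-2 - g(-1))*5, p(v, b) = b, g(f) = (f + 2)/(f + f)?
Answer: -149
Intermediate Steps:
g(f) = (2 + f)/(2*f) (g(f) = (2 + f)/((2*f)) = (2 + f)*(1/(2*f)) = (2 + f)/(2*f))
T = -29/2 (T = -7 + (-2 - (2 - 1)/(2*(-1)))*5 = -7 + (-2 - (-1)/2)*5 = -7 + (-2 - 1*(-1/2))*5 = -7 + (-2 + 1/2)*5 = -7 - 3/2*5 = -7 - 15/2 = -29/2 ≈ -14.500)
-120 + p(-10, 2)*T = -120 + 2*(-29/2) = -120 - 29 = -149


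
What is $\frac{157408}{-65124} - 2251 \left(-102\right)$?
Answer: $\frac{3738110810}{16281} \approx 2.296 \cdot 10^{5}$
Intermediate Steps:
$\frac{157408}{-65124} - 2251 \left(-102\right) = 157408 \left(- \frac{1}{65124}\right) - -229602 = - \frac{39352}{16281} + 229602 = \frac{3738110810}{16281}$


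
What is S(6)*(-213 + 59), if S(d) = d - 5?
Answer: -154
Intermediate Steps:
S(d) = -5 + d
S(6)*(-213 + 59) = (-5 + 6)*(-213 + 59) = 1*(-154) = -154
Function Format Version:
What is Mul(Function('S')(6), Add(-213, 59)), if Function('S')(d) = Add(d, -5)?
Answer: -154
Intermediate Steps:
Function('S')(d) = Add(-5, d)
Mul(Function('S')(6), Add(-213, 59)) = Mul(Add(-5, 6), Add(-213, 59)) = Mul(1, -154) = -154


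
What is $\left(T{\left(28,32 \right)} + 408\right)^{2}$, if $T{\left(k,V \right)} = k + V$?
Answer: $219024$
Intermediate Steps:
$T{\left(k,V \right)} = V + k$
$\left(T{\left(28,32 \right)} + 408\right)^{2} = \left(\left(32 + 28\right) + 408\right)^{2} = \left(60 + 408\right)^{2} = 468^{2} = 219024$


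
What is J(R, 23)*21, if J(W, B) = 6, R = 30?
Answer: 126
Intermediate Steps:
J(R, 23)*21 = 6*21 = 126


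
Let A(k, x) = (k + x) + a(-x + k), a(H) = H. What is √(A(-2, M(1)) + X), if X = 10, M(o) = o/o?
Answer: √6 ≈ 2.4495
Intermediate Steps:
M(o) = 1
A(k, x) = 2*k (A(k, x) = (k + x) + (-x + k) = (k + x) + (k - x) = 2*k)
√(A(-2, M(1)) + X) = √(2*(-2) + 10) = √(-4 + 10) = √6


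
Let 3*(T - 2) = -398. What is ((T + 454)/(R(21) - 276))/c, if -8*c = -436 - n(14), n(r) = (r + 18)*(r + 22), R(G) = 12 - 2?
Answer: -970/158403 ≈ -0.0061236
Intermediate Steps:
R(G) = 10
T = -392/3 (T = 2 + (1/3)*(-398) = 2 - 398/3 = -392/3 ≈ -130.67)
n(r) = (18 + r)*(22 + r)
c = 397/2 (c = -(-436 - (396 + 14**2 + 40*14))/8 = -(-436 - (396 + 196 + 560))/8 = -(-436 - 1*1152)/8 = -(-436 - 1152)/8 = -1/8*(-1588) = 397/2 ≈ 198.50)
((T + 454)/(R(21) - 276))/c = ((-392/3 + 454)/(10 - 276))/(397/2) = ((970/3)/(-266))*(2/397) = ((970/3)*(-1/266))*(2/397) = -485/399*2/397 = -970/158403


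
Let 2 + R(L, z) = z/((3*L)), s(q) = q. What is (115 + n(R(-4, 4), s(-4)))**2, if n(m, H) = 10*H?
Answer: 5625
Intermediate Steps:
R(L, z) = -2 + z/(3*L) (R(L, z) = -2 + z/((3*L)) = -2 + z*(1/(3*L)) = -2 + z/(3*L))
(115 + n(R(-4, 4), s(-4)))**2 = (115 + 10*(-4))**2 = (115 - 40)**2 = 75**2 = 5625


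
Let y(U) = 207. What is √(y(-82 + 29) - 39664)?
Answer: I*√39457 ≈ 198.64*I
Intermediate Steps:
√(y(-82 + 29) - 39664) = √(207 - 39664) = √(-39457) = I*√39457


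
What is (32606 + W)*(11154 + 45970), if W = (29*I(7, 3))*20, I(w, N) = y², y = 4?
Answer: 2392695864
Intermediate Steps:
I(w, N) = 16 (I(w, N) = 4² = 16)
W = 9280 (W = (29*16)*20 = 464*20 = 9280)
(32606 + W)*(11154 + 45970) = (32606 + 9280)*(11154 + 45970) = 41886*57124 = 2392695864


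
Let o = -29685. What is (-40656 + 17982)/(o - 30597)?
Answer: 3779/10047 ≈ 0.37613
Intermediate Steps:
(-40656 + 17982)/(o - 30597) = (-40656 + 17982)/(-29685 - 30597) = -22674/(-60282) = -22674*(-1/60282) = 3779/10047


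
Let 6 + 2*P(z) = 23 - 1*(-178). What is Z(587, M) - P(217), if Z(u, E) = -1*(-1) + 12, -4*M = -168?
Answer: -169/2 ≈ -84.500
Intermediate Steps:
M = 42 (M = -¼*(-168) = 42)
Z(u, E) = 13 (Z(u, E) = 1 + 12 = 13)
P(z) = 195/2 (P(z) = -3 + (23 - 1*(-178))/2 = -3 + (23 + 178)/2 = -3 + (½)*201 = -3 + 201/2 = 195/2)
Z(587, M) - P(217) = 13 - 1*195/2 = 13 - 195/2 = -169/2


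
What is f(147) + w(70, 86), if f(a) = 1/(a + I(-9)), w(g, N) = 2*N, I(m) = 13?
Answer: 27521/160 ≈ 172.01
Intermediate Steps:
f(a) = 1/(13 + a) (f(a) = 1/(a + 13) = 1/(13 + a))
f(147) + w(70, 86) = 1/(13 + 147) + 2*86 = 1/160 + 172 = 27521/160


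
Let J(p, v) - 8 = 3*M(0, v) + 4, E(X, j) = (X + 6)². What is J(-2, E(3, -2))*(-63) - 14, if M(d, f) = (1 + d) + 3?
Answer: -1526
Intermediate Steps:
M(d, f) = 4 + d
E(X, j) = (6 + X)²
J(p, v) = 24 (J(p, v) = 8 + (3*(4 + 0) + 4) = 8 + (3*4 + 4) = 8 + (12 + 4) = 8 + 16 = 24)
J(-2, E(3, -2))*(-63) - 14 = 24*(-63) - 14 = -1512 - 14 = -1526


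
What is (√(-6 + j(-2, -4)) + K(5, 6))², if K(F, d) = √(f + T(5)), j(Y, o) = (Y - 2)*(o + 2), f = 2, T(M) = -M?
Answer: -1 + 2*I*√6 ≈ -1.0 + 4.899*I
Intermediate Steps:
j(Y, o) = (-2 + Y)*(2 + o)
K(F, d) = I*√3 (K(F, d) = √(2 - 1*5) = √(2 - 5) = √(-3) = I*√3)
(√(-6 + j(-2, -4)) + K(5, 6))² = (√(-6 + (-4 - 2*(-4) + 2*(-2) - 2*(-4))) + I*√3)² = (√(-6 + (-4 + 8 - 4 + 8)) + I*√3)² = (√(-6 + 8) + I*√3)² = (√2 + I*√3)²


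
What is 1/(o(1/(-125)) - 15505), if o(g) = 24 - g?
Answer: -125/1935124 ≈ -6.4595e-5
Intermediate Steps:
1/(o(1/(-125)) - 15505) = 1/((24 - 1/(-125)) - 15505) = 1/((24 - 1*(-1/125)) - 15505) = 1/((24 + 1/125) - 15505) = 1/(3001/125 - 15505) = 1/(-1935124/125) = -125/1935124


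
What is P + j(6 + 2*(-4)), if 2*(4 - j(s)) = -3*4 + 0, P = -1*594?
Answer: -584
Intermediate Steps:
P = -594
j(s) = 10 (j(s) = 4 - (-3*4 + 0)/2 = 4 - (-12 + 0)/2 = 4 - ½*(-12) = 4 + 6 = 10)
P + j(6 + 2*(-4)) = -594 + 10 = -584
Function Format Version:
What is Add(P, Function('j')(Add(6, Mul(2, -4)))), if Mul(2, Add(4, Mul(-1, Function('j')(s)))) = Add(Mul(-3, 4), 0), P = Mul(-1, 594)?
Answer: -584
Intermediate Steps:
P = -594
Function('j')(s) = 10 (Function('j')(s) = Add(4, Mul(Rational(-1, 2), Add(Mul(-3, 4), 0))) = Add(4, Mul(Rational(-1, 2), Add(-12, 0))) = Add(4, Mul(Rational(-1, 2), -12)) = Add(4, 6) = 10)
Add(P, Function('j')(Add(6, Mul(2, -4)))) = Add(-594, 10) = -584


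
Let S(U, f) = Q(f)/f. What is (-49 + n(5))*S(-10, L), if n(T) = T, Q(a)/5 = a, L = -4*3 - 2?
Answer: -220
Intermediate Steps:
L = -14 (L = -12 - 2 = -14)
Q(a) = 5*a
S(U, f) = 5 (S(U, f) = (5*f)/f = 5)
(-49 + n(5))*S(-10, L) = (-49 + 5)*5 = -44*5 = -220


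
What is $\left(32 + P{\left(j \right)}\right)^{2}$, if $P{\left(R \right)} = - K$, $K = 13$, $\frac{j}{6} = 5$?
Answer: $361$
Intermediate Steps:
$j = 30$ ($j = 6 \cdot 5 = 30$)
$P{\left(R \right)} = -13$ ($P{\left(R \right)} = \left(-1\right) 13 = -13$)
$\left(32 + P{\left(j \right)}\right)^{2} = \left(32 - 13\right)^{2} = 19^{2} = 361$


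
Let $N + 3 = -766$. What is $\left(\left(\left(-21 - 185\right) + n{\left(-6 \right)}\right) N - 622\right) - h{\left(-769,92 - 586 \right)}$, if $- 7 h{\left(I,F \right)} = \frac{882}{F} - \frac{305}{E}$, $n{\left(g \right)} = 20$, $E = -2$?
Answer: $\frac{492535149}{3458} \approx 1.4243 \cdot 10^{5}$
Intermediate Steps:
$N = -769$ ($N = -3 - 766 = -769$)
$h{\left(I,F \right)} = - \frac{305}{14} - \frac{126}{F}$ ($h{\left(I,F \right)} = - \frac{\frac{882}{F} - \frac{305}{-2}}{7} = - \frac{\frac{882}{F} - - \frac{305}{2}}{7} = - \frac{\frac{882}{F} + \frac{305}{2}}{7} = - \frac{\frac{305}{2} + \frac{882}{F}}{7} = - \frac{305}{14} - \frac{126}{F}$)
$\left(\left(\left(-21 - 185\right) + n{\left(-6 \right)}\right) N - 622\right) - h{\left(-769,92 - 586 \right)} = \left(\left(\left(-21 - 185\right) + 20\right) \left(-769\right) - 622\right) - \left(- \frac{305}{14} - \frac{126}{92 - 586}\right) = \left(\left(-206 + 20\right) \left(-769\right) - 622\right) - \left(- \frac{305}{14} - \frac{126}{-494}\right) = \left(\left(-186\right) \left(-769\right) - 622\right) - \left(- \frac{305}{14} - - \frac{63}{247}\right) = \left(143034 - 622\right) - \left(- \frac{305}{14} + \frac{63}{247}\right) = 142412 - - \frac{74453}{3458} = 142412 + \frac{74453}{3458} = \frac{492535149}{3458}$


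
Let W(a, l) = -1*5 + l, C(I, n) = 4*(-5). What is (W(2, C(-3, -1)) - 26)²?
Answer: 2601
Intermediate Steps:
C(I, n) = -20
W(a, l) = -5 + l
(W(2, C(-3, -1)) - 26)² = ((-5 - 20) - 26)² = (-25 - 26)² = (-51)² = 2601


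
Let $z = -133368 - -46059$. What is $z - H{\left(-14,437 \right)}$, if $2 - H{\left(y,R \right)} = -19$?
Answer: $-87330$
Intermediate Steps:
$H{\left(y,R \right)} = 21$ ($H{\left(y,R \right)} = 2 - -19 = 2 + 19 = 21$)
$z = -87309$ ($z = -133368 + 46059 = -87309$)
$z - H{\left(-14,437 \right)} = -87309 - 21 = -87330$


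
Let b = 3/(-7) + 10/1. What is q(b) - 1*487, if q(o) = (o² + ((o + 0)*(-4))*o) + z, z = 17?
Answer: -36497/49 ≈ -744.84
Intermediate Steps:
b = 67/7 (b = 3*(-⅐) + 10*1 = -3/7 + 10 = 67/7 ≈ 9.5714)
q(o) = 17 - 3*o² (q(o) = (o² + ((o + 0)*(-4))*o) + 17 = (o² + (o*(-4))*o) + 17 = (o² + (-4*o)*o) + 17 = (o² - 4*o²) + 17 = -3*o² + 17 = 17 - 3*o²)
q(b) - 1*487 = (17 - 3*(67/7)²) - 1*487 = (17 - 3*4489/49) - 487 = (17 - 13467/49) - 487 = -12634/49 - 487 = -36497/49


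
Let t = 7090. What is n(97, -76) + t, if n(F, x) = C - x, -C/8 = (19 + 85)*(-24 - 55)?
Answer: 72894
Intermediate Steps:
C = 65728 (C = -8*(19 + 85)*(-24 - 55) = -832*(-79) = -8*(-8216) = 65728)
n(F, x) = 65728 - x
n(97, -76) + t = (65728 - 1*(-76)) + 7090 = (65728 + 76) + 7090 = 65804 + 7090 = 72894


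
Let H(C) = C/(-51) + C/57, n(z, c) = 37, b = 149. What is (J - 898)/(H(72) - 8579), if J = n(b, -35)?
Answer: 278103/2771065 ≈ 0.10036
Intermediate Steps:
H(C) = -2*C/969 (H(C) = C*(-1/51) + C*(1/57) = -C/51 + C/57 = -2*C/969)
J = 37
(J - 898)/(H(72) - 8579) = (37 - 898)/(-2/969*72 - 8579) = -861/(-48/323 - 8579) = -861/(-2771065/323) = -861*(-323/2771065) = 278103/2771065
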